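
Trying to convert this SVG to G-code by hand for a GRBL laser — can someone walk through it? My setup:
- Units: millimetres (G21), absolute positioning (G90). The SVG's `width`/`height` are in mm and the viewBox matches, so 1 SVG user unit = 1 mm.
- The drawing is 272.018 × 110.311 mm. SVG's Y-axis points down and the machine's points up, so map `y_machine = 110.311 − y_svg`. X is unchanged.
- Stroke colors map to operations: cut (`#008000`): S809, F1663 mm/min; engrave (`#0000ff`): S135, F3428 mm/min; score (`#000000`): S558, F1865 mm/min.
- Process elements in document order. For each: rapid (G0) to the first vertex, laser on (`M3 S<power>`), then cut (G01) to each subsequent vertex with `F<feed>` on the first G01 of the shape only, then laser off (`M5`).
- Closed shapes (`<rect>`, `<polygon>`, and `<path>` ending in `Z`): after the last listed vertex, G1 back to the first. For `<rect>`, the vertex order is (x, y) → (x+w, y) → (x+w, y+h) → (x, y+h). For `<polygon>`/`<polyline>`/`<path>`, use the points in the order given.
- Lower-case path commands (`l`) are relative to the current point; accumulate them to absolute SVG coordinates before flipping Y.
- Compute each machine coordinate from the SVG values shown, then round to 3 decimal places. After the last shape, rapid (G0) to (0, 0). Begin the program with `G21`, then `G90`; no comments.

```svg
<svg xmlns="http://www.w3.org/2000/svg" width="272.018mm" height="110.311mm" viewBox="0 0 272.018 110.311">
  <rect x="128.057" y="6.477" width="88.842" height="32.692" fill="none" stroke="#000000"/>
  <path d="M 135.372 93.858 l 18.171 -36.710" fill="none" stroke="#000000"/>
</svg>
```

G21
G90
G0 X128.057 Y103.834
M3 S558
G01 X216.899 Y103.834 F1865
G01 X216.899 Y71.142
G01 X128.057 Y71.142
G01 X128.057 Y103.834
M5
G0 X135.372 Y16.453
M3 S558
G01 X153.543 Y53.163 F1865
M5
G0 X0.000 Y0.000

viewBox `0 0 272.018 110.311` with mm width/height → 1 unit = 1 mm. Flip: y_m = 110.311 − y_svg.

**Shape 1** — `<rect>` rectangle, stroke `#000000` → score (S558, F1865). Machine vertices: (128.057,103.834) → (216.899,103.834) → (216.899,71.142) → (128.057,71.142) → (128.057,103.834). Closed: final G1 returns to the first vertex.

**Shape 2** — `<path>` line segment, stroke `#000000` → score (S558, F1865). Machine vertices: (135.372,16.453) → (153.543,53.163). Open path.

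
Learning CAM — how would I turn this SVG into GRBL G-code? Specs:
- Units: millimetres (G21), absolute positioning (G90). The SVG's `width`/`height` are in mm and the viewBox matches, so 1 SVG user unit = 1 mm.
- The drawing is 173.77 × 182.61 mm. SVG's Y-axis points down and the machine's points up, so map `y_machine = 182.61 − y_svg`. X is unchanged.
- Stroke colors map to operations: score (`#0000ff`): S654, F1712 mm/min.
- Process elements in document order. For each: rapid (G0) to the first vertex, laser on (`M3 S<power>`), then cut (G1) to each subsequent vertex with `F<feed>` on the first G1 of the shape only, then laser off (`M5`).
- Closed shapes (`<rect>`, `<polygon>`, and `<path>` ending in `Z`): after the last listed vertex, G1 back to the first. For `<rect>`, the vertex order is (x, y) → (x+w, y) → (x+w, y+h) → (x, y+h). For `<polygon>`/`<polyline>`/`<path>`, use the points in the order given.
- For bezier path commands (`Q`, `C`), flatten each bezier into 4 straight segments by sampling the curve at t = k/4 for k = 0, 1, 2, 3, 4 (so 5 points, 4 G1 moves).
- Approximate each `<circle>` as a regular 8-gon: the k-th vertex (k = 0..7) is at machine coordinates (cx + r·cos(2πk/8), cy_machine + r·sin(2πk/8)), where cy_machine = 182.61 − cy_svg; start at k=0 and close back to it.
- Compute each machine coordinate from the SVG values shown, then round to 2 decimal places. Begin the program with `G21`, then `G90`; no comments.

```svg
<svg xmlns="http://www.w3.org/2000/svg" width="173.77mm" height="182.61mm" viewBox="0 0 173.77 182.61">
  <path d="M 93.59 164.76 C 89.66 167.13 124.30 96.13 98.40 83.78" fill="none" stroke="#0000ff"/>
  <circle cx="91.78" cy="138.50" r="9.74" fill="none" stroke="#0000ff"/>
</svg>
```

G21
G90
G0 X93.59 Y17.85
M3 S654
G1 X96.33 Y27.77 F1712
G1 X104.23 Y52.82
G1 X108.02 Y80.63
G1 X98.40 Y98.83
M5
G0 X101.52 Y44.11
M3 S654
G1 X98.67 Y51.00 F1712
G1 X91.78 Y53.85
G1 X84.89 Y51.00
G1 X82.04 Y44.11
G1 X84.89 Y37.22
G1 X91.78 Y34.37
G1 X98.67 Y37.22
G1 X101.52 Y44.11
M5

1 u = 1 mm; y_m = 182.61 − y.

[1] `<path>` cubic bezier, #0000ff→score S654 F1712: (93.59,17.85) → (96.33,27.77) → (104.23,52.82) → (108.02,80.63) → (98.40,98.83)

[2] `<circle>` circle, #0000ff→score S654 F1712: (101.52,44.11) → (98.67,51.00) → (91.78,53.85) → (84.89,51.00) → (82.04,44.11) → (84.89,37.22) → (91.78,34.37) → (98.67,37.22) → (101.52,44.11) (closed)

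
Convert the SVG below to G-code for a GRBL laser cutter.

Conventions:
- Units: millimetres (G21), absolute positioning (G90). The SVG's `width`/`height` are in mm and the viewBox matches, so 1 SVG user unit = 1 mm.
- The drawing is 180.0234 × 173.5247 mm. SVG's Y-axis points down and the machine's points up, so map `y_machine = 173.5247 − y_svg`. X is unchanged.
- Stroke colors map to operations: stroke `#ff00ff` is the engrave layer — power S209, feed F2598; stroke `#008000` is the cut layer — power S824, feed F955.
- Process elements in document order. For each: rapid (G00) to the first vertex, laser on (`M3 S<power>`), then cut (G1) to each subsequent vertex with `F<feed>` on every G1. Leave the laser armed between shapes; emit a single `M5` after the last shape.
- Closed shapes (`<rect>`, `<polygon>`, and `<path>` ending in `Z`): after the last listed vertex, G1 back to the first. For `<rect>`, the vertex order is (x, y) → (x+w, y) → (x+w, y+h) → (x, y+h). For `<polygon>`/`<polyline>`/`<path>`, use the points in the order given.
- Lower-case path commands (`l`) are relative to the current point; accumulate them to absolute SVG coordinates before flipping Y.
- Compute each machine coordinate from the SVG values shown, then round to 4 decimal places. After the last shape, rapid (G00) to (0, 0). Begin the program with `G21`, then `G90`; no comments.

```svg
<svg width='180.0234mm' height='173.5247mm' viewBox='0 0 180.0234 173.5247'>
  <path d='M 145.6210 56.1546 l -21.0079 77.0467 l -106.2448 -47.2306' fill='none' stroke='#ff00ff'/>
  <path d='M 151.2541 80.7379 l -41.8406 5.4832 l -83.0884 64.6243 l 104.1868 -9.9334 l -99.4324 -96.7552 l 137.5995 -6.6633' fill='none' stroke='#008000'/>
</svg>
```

G21
G90
G00 X145.6210 Y117.3701
M3 S209
G1 X124.6131 Y40.3234 F2598
G1 X18.3683 Y87.5540 F2598
G00 X151.2541 Y92.7868
M3 S824
G1 X109.4135 Y87.3036 F955
G1 X26.3251 Y22.6793 F955
G1 X130.5119 Y32.6127 F955
G1 X31.0795 Y129.3679 F955
G1 X168.6790 Y136.0312 F955
M5
G00 X0.0000 Y0.0000

viewBox `0 0 180.0234 173.5247` with mm width/height → 1 unit = 1 mm. Flip: y_m = 173.5247 − y_svg.

**Shape 1** — `<path>` open polyline, stroke `#ff00ff` → engrave (S209, F2598). Machine vertices: (145.6210,117.3701) → (124.6131,40.3234) → (18.3683,87.5540). Open path.

**Shape 2** — `<path>` open polyline, stroke `#008000` → cut (S824, F955). Machine vertices: (151.2541,92.7868) → (109.4135,87.3036) → (26.3251,22.6793) → (130.5119,32.6127) → (31.0795,129.3679) → (168.6790,136.0312). Open path.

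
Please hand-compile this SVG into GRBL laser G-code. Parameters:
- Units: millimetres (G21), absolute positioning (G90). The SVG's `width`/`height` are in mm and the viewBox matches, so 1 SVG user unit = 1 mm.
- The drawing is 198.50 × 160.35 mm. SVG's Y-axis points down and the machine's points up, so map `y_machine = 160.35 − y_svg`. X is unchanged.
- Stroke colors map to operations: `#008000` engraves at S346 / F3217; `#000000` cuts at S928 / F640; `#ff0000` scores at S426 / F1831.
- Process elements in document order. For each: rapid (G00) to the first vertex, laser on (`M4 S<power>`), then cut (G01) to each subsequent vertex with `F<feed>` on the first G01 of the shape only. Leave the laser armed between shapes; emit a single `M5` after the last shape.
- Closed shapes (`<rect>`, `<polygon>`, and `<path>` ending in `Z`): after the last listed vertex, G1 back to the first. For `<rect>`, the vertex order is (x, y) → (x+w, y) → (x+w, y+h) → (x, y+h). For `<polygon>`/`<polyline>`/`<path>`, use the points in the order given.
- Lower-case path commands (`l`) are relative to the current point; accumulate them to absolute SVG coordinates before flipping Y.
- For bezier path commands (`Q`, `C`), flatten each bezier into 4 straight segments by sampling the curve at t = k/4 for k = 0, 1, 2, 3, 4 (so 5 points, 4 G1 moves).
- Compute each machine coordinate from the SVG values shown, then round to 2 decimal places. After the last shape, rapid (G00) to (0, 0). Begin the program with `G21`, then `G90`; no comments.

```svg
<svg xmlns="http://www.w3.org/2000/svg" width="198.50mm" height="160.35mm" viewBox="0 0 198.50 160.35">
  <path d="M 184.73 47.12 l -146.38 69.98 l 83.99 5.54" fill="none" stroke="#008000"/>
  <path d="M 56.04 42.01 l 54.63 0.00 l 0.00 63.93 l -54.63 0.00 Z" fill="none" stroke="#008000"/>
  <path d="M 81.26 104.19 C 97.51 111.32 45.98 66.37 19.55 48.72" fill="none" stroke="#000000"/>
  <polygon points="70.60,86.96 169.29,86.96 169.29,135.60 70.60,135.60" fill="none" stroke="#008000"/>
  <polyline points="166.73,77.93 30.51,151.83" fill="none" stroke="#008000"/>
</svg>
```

G21
G90
G00 X184.73 Y113.23
M4 S346
G01 X38.35 Y43.25 F3217
G01 X122.34 Y37.71
G00 X56.04 Y118.34
M4 S346
G01 X110.67 Y118.34 F3217
G01 X110.67 Y54.41
G01 X56.04 Y54.41
G01 X56.04 Y118.34
G00 X81.26 Y56.16
M4 S928
G01 X82.19 Y59.34 F640
G01 X66.41 Y74.60
G01 X42.63 Y94.51
G01 X19.55 Y111.63
G00 X70.60 Y73.39
M4 S346
G01 X169.29 Y73.39 F3217
G01 X169.29 Y24.75
G01 X70.60 Y24.75
G01 X70.60 Y73.39
G00 X166.73 Y82.42
M4 S346
G01 X30.51 Y8.52 F3217
M5
G00 X0.00 Y0.00

viewBox `0 0 198.50 160.35` with mm width/height → 1 unit = 1 mm. Flip: y_m = 160.35 − y_svg.

**Shape 1** — `<path>` open polyline, stroke `#008000` → engrave (S346, F3217). Machine vertices: (184.73,113.23) → (38.35,43.25) → (122.34,37.71). Open path.

**Shape 2** — `<path>` rectangle, stroke `#008000` → engrave (S346, F3217). Machine vertices: (56.04,118.34) → (110.67,118.34) → (110.67,54.41) → (56.04,54.41) → (56.04,118.34). Closed: final G1 returns to the first vertex.

**Shape 3** — `<path>` cubic bezier, stroke `#000000` → cut (S928, F640). Control points (SVG): P0=(81.26,104.19), P1=(97.51,111.32), P2=(45.98,66.37), P3=(19.55,48.72); sampled at t=k/4. Machine vertices: (81.26,56.16) → (82.19,59.34) → (66.41,74.60) → (42.63,94.51) → (19.55,111.63). Open path.

**Shape 4** — `<polygon>` rectangle, stroke `#008000` → engrave (S346, F3217). Machine vertices: (70.60,73.39) → (169.29,73.39) → (169.29,24.75) → (70.60,24.75) → (70.60,73.39). Closed: final G1 returns to the first vertex.

**Shape 5** — `<polyline>` line segment, stroke `#008000` → engrave (S346, F3217). Machine vertices: (166.73,82.42) → (30.51,8.52). Open path.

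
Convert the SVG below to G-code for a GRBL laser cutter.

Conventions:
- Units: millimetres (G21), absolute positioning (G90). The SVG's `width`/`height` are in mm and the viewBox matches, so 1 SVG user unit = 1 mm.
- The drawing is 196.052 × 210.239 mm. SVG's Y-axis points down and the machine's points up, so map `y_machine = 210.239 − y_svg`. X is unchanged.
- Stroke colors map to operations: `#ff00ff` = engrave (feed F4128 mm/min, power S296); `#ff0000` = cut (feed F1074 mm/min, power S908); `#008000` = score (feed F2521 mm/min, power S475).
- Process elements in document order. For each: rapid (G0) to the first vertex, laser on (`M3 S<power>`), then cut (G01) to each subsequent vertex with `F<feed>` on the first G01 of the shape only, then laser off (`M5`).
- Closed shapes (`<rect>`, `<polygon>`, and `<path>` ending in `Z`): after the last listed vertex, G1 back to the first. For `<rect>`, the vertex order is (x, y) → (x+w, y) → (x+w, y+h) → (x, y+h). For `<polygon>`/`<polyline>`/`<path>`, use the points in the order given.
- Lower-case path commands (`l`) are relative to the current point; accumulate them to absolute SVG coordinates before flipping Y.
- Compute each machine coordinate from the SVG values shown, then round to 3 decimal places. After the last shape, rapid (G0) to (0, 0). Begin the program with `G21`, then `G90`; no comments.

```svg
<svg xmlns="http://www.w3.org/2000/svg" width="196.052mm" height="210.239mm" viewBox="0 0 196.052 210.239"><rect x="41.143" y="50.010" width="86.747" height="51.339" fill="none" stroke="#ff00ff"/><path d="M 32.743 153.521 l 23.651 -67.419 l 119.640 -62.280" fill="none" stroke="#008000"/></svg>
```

1 u = 1 mm; y_m = 210.239 − y.

[1] `<rect>` rectangle, #ff00ff→engrave S296 F4128: (41.143,160.229) → (127.890,160.229) → (127.890,108.890) → (41.143,108.890) → (41.143,160.229) (closed)

[2] `<path>` open polyline, #008000→score S475 F2521: (32.743,56.718) → (56.394,124.137) → (176.034,186.417)

G21
G90
G0 X41.143 Y160.229
M3 S296
G01 X127.890 Y160.229 F4128
G01 X127.890 Y108.890
G01 X41.143 Y108.890
G01 X41.143 Y160.229
M5
G0 X32.743 Y56.718
M3 S475
G01 X56.394 Y124.137 F2521
G01 X176.034 Y186.417
M5
G0 X0.000 Y0.000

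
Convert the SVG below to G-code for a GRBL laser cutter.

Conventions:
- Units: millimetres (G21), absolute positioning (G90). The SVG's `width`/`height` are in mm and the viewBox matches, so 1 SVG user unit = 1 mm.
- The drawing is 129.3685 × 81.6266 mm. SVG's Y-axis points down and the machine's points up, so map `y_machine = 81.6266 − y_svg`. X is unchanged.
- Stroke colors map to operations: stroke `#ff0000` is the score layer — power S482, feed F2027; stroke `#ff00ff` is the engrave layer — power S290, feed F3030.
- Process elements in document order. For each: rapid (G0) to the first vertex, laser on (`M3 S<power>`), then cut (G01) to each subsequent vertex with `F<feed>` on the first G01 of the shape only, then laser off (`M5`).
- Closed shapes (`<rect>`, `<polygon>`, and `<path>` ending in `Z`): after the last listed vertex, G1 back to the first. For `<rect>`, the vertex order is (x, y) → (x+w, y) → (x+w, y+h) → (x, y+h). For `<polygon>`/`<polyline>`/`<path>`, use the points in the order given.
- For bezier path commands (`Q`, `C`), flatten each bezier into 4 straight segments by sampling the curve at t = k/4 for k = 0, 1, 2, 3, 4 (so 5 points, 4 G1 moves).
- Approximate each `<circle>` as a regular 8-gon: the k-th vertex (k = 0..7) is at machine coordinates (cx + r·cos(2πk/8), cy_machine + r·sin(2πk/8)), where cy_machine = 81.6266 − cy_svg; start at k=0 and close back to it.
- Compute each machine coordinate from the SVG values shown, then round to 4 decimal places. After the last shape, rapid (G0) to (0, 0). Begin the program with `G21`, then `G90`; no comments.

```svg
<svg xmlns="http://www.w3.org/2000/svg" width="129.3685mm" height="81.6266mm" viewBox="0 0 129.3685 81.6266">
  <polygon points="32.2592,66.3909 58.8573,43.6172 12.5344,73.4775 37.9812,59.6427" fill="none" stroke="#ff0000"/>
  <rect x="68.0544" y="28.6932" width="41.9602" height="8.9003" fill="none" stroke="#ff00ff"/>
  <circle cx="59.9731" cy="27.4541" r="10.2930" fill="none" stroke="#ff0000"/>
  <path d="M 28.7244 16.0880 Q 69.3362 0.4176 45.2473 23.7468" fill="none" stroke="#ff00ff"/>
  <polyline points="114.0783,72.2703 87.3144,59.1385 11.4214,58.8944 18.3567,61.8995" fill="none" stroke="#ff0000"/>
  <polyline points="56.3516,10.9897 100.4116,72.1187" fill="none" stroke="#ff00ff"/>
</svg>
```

G21
G90
G0 X32.2592 Y15.2357
M3 S482
G01 X58.8573 Y38.0094 F2027
G01 X12.5344 Y8.1491
G01 X37.9812 Y21.9839
G01 X32.2592 Y15.2357
M5
G0 X68.0544 Y52.9334
M3 S290
G01 X110.0146 Y52.9334 F3030
G01 X110.0146 Y44.0331
G01 X68.0544 Y44.0331
G01 X68.0544 Y52.9334
M5
G0 X70.2661 Y54.1725
M3 S482
G01 X67.2514 Y61.4508 F2027
G01 X59.9731 Y64.4655
G01 X52.6948 Y61.4508
G01 X49.6801 Y54.1725
G01 X52.6948 Y46.8942
G01 X59.9731 Y43.8795
G01 X67.2514 Y46.8942
G01 X70.2661 Y54.1725
M5
G0 X28.7244 Y65.5386
M3 S290
G01 X44.9865 Y70.9363 F3030
G01 X53.1610 Y71.4591
G01 X53.2480 Y67.1069
G01 X45.2473 Y57.8798
M5
G0 X114.0783 Y9.3563
M3 S482
G01 X87.3144 Y22.4881 F2027
G01 X11.4214 Y22.7322
G01 X18.3567 Y19.7271
M5
G0 X56.3516 Y70.6369
M3 S290
G01 X100.4116 Y9.5079 F3030
M5
G0 X0.0000 Y0.0000

1 u = 1 mm; y_m = 81.6266 − y.

[1] `<polygon>` closed polygon, #ff0000→score S482 F2027: (32.2592,15.2357) → (58.8573,38.0094) → (12.5344,8.1491) → (37.9812,21.9839) → (32.2592,15.2357) (closed)

[2] `<rect>` rectangle, #ff00ff→engrave S290 F3030: (68.0544,52.9334) → (110.0146,52.9334) → (110.0146,44.0331) → (68.0544,44.0331) → (68.0544,52.9334) (closed)

[3] `<circle>` circle, #ff0000→score S482 F2027: (70.2661,54.1725) → (67.2514,61.4508) → (59.9731,64.4655) → (52.6948,61.4508) → (49.6801,54.1725) → (52.6948,46.8942) → (59.9731,43.8795) → (67.2514,46.8942) → (70.2661,54.1725) (closed)

[4] `<path>` quadratic bezier, #ff00ff→engrave S290 F3030: (28.7244,65.5386) → (44.9865,70.9363) → (53.1610,71.4591) → (53.2480,67.1069) → (45.2473,57.8798)

[5] `<polyline>` open polyline, #ff0000→score S482 F2027: (114.0783,9.3563) → (87.3144,22.4881) → (11.4214,22.7322) → (18.3567,19.7271)

[6] `<polyline>` line segment, #ff00ff→engrave S290 F3030: (56.3516,70.6369) → (100.4116,9.5079)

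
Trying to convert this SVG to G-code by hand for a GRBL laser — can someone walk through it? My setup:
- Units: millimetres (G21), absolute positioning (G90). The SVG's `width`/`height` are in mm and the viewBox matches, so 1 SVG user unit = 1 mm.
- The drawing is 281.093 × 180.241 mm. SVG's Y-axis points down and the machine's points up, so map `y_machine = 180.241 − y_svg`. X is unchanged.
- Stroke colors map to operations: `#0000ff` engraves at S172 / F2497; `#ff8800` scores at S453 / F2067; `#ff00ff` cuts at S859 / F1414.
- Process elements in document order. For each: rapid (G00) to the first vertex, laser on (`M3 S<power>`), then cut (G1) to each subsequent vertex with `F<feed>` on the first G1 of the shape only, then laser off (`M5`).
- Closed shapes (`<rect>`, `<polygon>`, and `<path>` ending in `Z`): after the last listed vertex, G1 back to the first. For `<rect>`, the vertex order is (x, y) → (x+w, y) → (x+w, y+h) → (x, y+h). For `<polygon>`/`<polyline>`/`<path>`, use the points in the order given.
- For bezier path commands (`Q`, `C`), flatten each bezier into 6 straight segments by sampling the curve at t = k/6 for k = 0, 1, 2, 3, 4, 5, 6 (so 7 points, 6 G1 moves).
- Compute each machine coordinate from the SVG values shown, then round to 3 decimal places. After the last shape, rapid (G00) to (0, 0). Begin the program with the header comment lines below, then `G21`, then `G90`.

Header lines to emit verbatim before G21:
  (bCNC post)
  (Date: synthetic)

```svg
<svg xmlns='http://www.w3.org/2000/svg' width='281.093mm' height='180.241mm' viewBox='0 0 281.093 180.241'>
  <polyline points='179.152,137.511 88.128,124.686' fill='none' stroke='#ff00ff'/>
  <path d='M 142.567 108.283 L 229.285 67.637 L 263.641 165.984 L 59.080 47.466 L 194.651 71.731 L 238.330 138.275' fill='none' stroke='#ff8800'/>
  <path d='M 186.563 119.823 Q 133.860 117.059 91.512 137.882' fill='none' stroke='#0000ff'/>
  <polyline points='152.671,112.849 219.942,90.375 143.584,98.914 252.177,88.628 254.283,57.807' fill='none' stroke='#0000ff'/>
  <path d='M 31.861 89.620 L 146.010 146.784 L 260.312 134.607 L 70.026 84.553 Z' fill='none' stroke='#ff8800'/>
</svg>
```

viewBox `0 0 281.093 180.241` with mm width/height → 1 unit = 1 mm. Flip: y_m = 180.241 − y_svg.

**Shape 1** — `<polyline>` line segment, stroke `#ff00ff` → cut (S859, F1414). Machine vertices: (179.152,42.730) → (88.128,55.555). Open path.

**Shape 2** — `<path>` open polyline, stroke `#ff8800` → score (S453, F2067). Machine vertices: (142.567,71.958) → (229.285,112.604) → (263.641,14.257) → (59.080,132.775) → (194.651,108.510) → (238.330,41.966). Open path.

**Shape 3** — `<path>` quadratic bezier, stroke `#0000ff` → engrave (S172, F2497). Control points (SVG): P0=(186.563,119.823), P1=(133.860,117.059), P2=(91.512,137.882); sampled at t=k/6. Machine vertices: (186.563,60.418) → (169.283,60.684) → (152.578,59.640) → (136.449,57.285) → (120.895,53.620) → (105.916,48.645) → (91.512,42.359). Open path.

**Shape 4** — `<polyline>` open polyline, stroke `#0000ff` → engrave (S172, F2497). Machine vertices: (152.671,67.392) → (219.942,89.866) → (143.584,81.327) → (252.177,91.613) → (254.283,122.434). Open path.

**Shape 5** — `<path>` closed polygon, stroke `#ff8800` → score (S453, F2067). Machine vertices: (31.861,90.621) → (146.010,33.457) → (260.312,45.634) → (70.026,95.688) → (31.861,90.621). Closed: final G1 returns to the first vertex.

(bCNC post)
(Date: synthetic)
G21
G90
G00 X179.152 Y42.730
M3 S859
G1 X88.128 Y55.555 F1414
M5
G00 X142.567 Y71.958
M3 S453
G1 X229.285 Y112.604 F2067
G1 X263.641 Y14.257
G1 X59.080 Y132.775
G1 X194.651 Y108.510
G1 X238.330 Y41.966
M5
G00 X186.563 Y60.418
M3 S172
G1 X169.283 Y60.684 F2497
G1 X152.578 Y59.640
G1 X136.449 Y57.285
G1 X120.895 Y53.620
G1 X105.916 Y48.645
G1 X91.512 Y42.359
M5
G00 X152.671 Y67.392
M3 S172
G1 X219.942 Y89.866 F2497
G1 X143.584 Y81.327
G1 X252.177 Y91.613
G1 X254.283 Y122.434
M5
G00 X31.861 Y90.621
M3 S453
G1 X146.010 Y33.457 F2067
G1 X260.312 Y45.634
G1 X70.026 Y95.688
G1 X31.861 Y90.621
M5
G00 X0.000 Y0.000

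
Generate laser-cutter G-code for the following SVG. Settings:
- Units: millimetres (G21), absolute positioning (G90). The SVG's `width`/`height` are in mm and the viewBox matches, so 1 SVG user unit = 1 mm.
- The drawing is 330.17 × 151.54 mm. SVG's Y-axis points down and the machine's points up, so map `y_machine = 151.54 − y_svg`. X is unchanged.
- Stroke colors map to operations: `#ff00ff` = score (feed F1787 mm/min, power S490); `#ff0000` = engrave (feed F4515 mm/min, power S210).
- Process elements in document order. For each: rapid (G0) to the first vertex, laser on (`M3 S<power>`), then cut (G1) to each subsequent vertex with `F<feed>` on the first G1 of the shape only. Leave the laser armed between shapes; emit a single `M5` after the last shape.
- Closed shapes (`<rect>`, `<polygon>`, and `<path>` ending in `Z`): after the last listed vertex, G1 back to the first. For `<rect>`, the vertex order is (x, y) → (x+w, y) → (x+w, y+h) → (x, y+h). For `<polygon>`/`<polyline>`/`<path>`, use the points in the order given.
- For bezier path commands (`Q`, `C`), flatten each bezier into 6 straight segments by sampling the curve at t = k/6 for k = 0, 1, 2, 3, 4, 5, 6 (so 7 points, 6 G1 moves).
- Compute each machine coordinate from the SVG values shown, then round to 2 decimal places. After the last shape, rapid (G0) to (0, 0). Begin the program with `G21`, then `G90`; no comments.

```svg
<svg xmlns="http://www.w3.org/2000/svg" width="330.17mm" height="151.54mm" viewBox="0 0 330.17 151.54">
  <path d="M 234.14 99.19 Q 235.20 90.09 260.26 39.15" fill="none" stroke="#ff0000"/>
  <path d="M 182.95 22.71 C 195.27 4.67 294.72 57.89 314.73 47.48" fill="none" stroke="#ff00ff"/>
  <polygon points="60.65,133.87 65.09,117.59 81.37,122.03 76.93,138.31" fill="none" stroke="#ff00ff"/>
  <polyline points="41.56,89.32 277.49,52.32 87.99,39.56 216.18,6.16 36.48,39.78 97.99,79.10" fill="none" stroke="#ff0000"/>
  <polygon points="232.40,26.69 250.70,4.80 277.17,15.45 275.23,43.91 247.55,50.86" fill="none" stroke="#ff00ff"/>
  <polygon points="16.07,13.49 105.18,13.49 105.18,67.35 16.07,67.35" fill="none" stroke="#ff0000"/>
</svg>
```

G21
G90
G0 X234.14 Y52.35
M3 S210
G1 X235.16 Y56.55 F4515
G1 X237.51 Y63.07
G1 X241.20 Y71.91
G1 X246.22 Y83.08
G1 X252.57 Y96.57
G1 X260.26 Y112.39
G0 X182.95 Y128.83
M3 S490
G1 X195.60 Y132.54 F1787
G1 X218.14 Y128.11
G1 X245.96 Y119.31
G1 X274.41 Y109.86
G1 X298.88 Y103.53
G1 X314.73 Y104.06
G0 X60.65 Y17.67
M3 S490
G1 X65.09 Y33.95 F1787
G1 X81.37 Y29.51
G1 X76.93 Y13.23
G1 X60.65 Y17.67
G0 X41.56 Y62.22
M3 S210
G1 X277.49 Y99.22 F4515
G1 X87.99 Y111.98
G1 X216.18 Y145.38
G1 X36.48 Y111.76
G1 X97.99 Y72.44
G0 X232.40 Y124.85
M3 S490
G1 X250.70 Y146.74 F1787
G1 X277.17 Y136.09
G1 X275.23 Y107.63
G1 X247.55 Y100.68
G1 X232.40 Y124.85
G0 X16.07 Y138.05
M3 S210
G1 X105.18 Y138.05 F4515
G1 X105.18 Y84.19
G1 X16.07 Y84.19
G1 X16.07 Y138.05
M5
G0 X0.00 Y0.00

1 u = 1 mm; y_m = 151.54 − y.

[1] `<path>` quadratic bezier, #ff0000→engrave S210 F4515: (234.14,52.35) → (235.16,56.55) → (237.51,63.07) → (241.20,71.91) → (246.22,83.08) → (252.57,96.57) → (260.26,112.39)

[2] `<path>` cubic bezier, #ff00ff→score S490 F1787: (182.95,128.83) → (195.60,132.54) → (218.14,128.11) → (245.96,119.31) → (274.41,109.86) → (298.88,103.53) → (314.73,104.06)

[3] `<polygon>` regular polygon, #ff00ff→score S490 F1787: (60.65,17.67) → (65.09,33.95) → (81.37,29.51) → (76.93,13.23) → (60.65,17.67) (closed)

[4] `<polyline>` open polyline, #ff0000→engrave S210 F4515: (41.56,62.22) → (277.49,99.22) → (87.99,111.98) → (216.18,145.38) → (36.48,111.76) → (97.99,72.44)

[5] `<polygon>` regular polygon, #ff00ff→score S490 F1787: (232.40,124.85) → (250.70,146.74) → (277.17,136.09) → (275.23,107.63) → (247.55,100.68) → (232.40,124.85) (closed)

[6] `<polygon>` rectangle, #ff0000→engrave S210 F4515: (16.07,138.05) → (105.18,138.05) → (105.18,84.19) → (16.07,84.19) → (16.07,138.05) (closed)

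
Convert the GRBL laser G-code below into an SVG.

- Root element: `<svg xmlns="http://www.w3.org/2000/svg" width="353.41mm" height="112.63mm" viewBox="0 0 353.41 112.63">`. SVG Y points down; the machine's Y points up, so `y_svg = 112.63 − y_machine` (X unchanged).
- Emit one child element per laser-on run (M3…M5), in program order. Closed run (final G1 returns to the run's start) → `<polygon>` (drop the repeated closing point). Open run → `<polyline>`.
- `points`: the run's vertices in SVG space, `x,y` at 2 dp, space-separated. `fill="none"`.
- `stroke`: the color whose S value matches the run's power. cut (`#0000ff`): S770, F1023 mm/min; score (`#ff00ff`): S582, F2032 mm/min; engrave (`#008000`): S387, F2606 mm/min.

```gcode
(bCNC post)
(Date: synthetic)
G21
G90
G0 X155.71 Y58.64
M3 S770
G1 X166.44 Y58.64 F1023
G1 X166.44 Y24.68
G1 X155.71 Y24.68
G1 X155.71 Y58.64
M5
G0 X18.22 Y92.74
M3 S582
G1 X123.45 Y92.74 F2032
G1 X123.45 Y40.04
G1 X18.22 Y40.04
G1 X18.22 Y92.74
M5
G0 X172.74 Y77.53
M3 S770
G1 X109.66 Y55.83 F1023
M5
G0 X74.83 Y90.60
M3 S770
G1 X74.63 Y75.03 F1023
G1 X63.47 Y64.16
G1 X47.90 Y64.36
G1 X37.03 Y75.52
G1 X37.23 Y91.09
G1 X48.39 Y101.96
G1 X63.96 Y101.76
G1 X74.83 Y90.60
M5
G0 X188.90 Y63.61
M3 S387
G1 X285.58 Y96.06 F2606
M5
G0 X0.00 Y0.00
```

Machine Y-up, SVG Y-down with viewBox height 112.63, so y_svg = 112.63 − y_machine; X carries over.

Run 1: power S770 maps to stroke `#0000ff` (cut). The run returns to its start, so emit a `<polygon>` with points (Y-flipped): 155.71,53.99 166.44,53.99 166.44,87.95 155.71,87.95.

Run 2: power S582 maps to stroke `#ff00ff` (score). The run returns to its start, so emit a `<polygon>` with points (Y-flipped): 18.22,19.89 123.45,19.89 123.45,72.59 18.22,72.59.

Run 3: S770 ⇒ cut layer `#0000ff`. The run is open, so emit a `<polyline>` with points (Y-flipped): 172.74,35.10 109.66,56.80.

Run 4: S770 ⇒ cut layer `#0000ff`. The run returns to its start, so emit a `<polygon>` with points (Y-flipped): 74.83,22.03 74.63,37.60 63.47,48.47 47.90,48.27 37.03,37.11 37.23,21.54 48.39,10.67 63.96,10.87.

Run 5: S387 ⇒ engrave layer `#008000`. The run is open, so emit a `<polyline>` with points (Y-flipped): 188.90,49.02 285.58,16.57.

<svg xmlns="http://www.w3.org/2000/svg" width="353.41mm" height="112.63mm" viewBox="0 0 353.41 112.63">
  <polygon points="155.71,53.99 166.44,53.99 166.44,87.95 155.71,87.95" fill="none" stroke="#0000ff"/>
  <polygon points="18.22,19.89 123.45,19.89 123.45,72.59 18.22,72.59" fill="none" stroke="#ff00ff"/>
  <polyline points="172.74,35.10 109.66,56.80" fill="none" stroke="#0000ff"/>
  <polygon points="74.83,22.03 74.63,37.60 63.47,48.47 47.90,48.27 37.03,37.11 37.23,21.54 48.39,10.67 63.96,10.87" fill="none" stroke="#0000ff"/>
  <polyline points="188.90,49.02 285.58,16.57" fill="none" stroke="#008000"/>
</svg>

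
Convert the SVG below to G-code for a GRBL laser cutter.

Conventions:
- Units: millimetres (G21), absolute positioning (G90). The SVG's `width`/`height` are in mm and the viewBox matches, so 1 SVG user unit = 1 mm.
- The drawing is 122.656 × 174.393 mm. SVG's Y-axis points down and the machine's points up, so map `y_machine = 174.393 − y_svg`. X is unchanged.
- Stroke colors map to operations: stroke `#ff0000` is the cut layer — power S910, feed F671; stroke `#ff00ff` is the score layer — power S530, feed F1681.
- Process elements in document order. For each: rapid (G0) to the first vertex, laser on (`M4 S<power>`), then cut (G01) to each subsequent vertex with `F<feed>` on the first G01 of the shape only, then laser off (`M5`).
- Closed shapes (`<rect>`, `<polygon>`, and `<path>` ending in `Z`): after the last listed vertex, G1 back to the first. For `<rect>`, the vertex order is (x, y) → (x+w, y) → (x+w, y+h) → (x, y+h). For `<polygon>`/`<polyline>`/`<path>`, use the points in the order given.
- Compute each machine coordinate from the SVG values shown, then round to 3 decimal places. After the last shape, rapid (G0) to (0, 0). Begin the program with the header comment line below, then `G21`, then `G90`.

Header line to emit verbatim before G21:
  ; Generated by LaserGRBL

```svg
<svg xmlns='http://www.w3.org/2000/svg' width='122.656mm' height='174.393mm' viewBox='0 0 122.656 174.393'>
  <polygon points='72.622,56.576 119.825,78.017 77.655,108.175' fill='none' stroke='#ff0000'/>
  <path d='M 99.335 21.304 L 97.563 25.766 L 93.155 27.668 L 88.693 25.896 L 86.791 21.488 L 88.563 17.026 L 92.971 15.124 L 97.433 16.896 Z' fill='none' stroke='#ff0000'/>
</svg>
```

Since the viewBox matches the mm dimensions, user units are millimetres directly. The only transform is the Y-flip y_m = 174.393 − y_svg.

Shape 1 is a regular polygon drawn with `<polygon>`. Its stroke #ff0000 means cut at S910, F671. After flipping Y the toolpath is (72.622,117.817) → (119.825,96.376) → (77.655,66.218) → (72.622,117.817), returning to the start.

Shape 2 is a regular polygon drawn with `<path>`. Its stroke #ff0000 means cut at S910, F671. After flipping Y the toolpath is (99.335,153.089) → (97.563,148.627) → (93.155,146.725) → (88.693,148.497) → (86.791,152.905) → (88.563,157.367) → (92.971,159.269) → (97.433,157.497) → (99.335,153.089), returning to the start.

; Generated by LaserGRBL
G21
G90
G0 X72.622 Y117.817
M4 S910
G01 X119.825 Y96.376 F671
G01 X77.655 Y66.218
G01 X72.622 Y117.817
M5
G0 X99.335 Y153.089
M4 S910
G01 X97.563 Y148.627 F671
G01 X93.155 Y146.725
G01 X88.693 Y148.497
G01 X86.791 Y152.905
G01 X88.563 Y157.367
G01 X92.971 Y159.269
G01 X97.433 Y157.497
G01 X99.335 Y153.089
M5
G0 X0.000 Y0.000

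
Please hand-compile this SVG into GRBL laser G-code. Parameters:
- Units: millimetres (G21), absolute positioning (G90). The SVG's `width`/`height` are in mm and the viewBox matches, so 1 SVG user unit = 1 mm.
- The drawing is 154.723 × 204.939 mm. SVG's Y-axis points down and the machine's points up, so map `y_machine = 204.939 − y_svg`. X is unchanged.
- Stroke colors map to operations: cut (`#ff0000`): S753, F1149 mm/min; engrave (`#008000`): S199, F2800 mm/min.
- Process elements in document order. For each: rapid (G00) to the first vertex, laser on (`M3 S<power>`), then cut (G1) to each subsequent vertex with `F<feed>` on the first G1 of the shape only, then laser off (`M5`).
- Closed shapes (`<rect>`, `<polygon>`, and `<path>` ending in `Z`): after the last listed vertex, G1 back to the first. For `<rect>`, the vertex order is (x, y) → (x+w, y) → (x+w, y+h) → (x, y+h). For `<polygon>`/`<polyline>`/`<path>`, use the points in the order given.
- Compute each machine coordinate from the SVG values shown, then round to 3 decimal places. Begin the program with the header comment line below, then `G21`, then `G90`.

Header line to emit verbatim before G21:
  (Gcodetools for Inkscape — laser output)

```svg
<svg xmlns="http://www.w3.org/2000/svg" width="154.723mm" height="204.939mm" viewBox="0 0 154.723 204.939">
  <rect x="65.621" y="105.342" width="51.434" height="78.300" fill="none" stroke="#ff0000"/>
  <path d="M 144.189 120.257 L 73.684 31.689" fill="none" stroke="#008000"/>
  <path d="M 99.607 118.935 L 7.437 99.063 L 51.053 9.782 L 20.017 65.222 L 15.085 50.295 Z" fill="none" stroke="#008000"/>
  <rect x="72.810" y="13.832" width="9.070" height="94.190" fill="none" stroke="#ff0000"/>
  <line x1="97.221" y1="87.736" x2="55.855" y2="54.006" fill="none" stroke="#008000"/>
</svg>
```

1 u = 1 mm; y_m = 204.939 − y.

[1] `<rect>` rectangle, #ff0000→cut S753 F1149: (65.621,99.597) → (117.055,99.597) → (117.055,21.297) → (65.621,21.297) → (65.621,99.597) (closed)

[2] `<path>` line segment, #008000→engrave S199 F2800: (144.189,84.682) → (73.684,173.250)

[3] `<path>` closed polygon, #008000→engrave S199 F2800: (99.607,86.004) → (7.437,105.876) → (51.053,195.157) → (20.017,139.717) → (15.085,154.644) → (99.607,86.004) (closed)

[4] `<rect>` rectangle, #ff0000→cut S753 F1149: (72.810,191.107) → (81.880,191.107) → (81.880,96.917) → (72.810,96.917) → (72.810,191.107) (closed)

[5] `<line>` line segment, #008000→engrave S199 F2800: (97.221,117.203) → (55.855,150.933)

(Gcodetools for Inkscape — laser output)
G21
G90
G00 X65.621 Y99.597
M3 S753
G1 X117.055 Y99.597 F1149
G1 X117.055 Y21.297
G1 X65.621 Y21.297
G1 X65.621 Y99.597
M5
G00 X144.189 Y84.682
M3 S199
G1 X73.684 Y173.250 F2800
M5
G00 X99.607 Y86.004
M3 S199
G1 X7.437 Y105.876 F2800
G1 X51.053 Y195.157
G1 X20.017 Y139.717
G1 X15.085 Y154.644
G1 X99.607 Y86.004
M5
G00 X72.810 Y191.107
M3 S753
G1 X81.880 Y191.107 F1149
G1 X81.880 Y96.917
G1 X72.810 Y96.917
G1 X72.810 Y191.107
M5
G00 X97.221 Y117.203
M3 S199
G1 X55.855 Y150.933 F2800
M5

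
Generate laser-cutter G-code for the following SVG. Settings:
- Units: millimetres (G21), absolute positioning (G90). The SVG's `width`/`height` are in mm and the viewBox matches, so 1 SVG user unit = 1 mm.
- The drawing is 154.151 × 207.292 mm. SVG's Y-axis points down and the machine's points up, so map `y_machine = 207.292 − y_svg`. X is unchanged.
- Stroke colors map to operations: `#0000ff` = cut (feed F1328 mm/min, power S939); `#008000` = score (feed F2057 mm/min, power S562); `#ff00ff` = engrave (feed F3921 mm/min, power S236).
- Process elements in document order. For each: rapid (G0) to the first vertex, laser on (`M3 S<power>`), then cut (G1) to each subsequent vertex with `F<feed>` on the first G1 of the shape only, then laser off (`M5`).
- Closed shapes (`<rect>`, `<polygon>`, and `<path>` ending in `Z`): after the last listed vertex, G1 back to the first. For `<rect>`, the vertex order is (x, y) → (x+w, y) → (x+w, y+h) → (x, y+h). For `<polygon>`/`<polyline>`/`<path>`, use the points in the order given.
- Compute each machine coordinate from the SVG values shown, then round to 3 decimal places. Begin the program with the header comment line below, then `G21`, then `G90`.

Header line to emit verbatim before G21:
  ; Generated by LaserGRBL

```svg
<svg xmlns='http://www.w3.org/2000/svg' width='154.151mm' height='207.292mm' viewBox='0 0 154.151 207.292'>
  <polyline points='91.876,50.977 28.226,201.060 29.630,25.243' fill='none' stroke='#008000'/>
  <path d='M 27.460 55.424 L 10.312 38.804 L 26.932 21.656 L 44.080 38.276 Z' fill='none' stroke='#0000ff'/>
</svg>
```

Since the viewBox matches the mm dimensions, user units are millimetres directly. The only transform is the Y-flip y_m = 207.292 − y_svg.

Shape 1 is a open polyline drawn with `<polyline>`. Its stroke #008000 means score at S562, F2057. After flipping Y the toolpath is (91.876,156.315) → (28.226,6.232) → (29.630,182.049).

Shape 2 is a regular polygon drawn with `<path>`. Its stroke #0000ff means cut at S939, F1328. After flipping Y the toolpath is (27.460,151.868) → (10.312,168.488) → (26.932,185.636) → (44.080,169.016) → (27.460,151.868), returning to the start.

; Generated by LaserGRBL
G21
G90
G0 X91.876 Y156.315
M3 S562
G1 X28.226 Y6.232 F2057
G1 X29.630 Y182.049
M5
G0 X27.460 Y151.868
M3 S939
G1 X10.312 Y168.488 F1328
G1 X26.932 Y185.636
G1 X44.080 Y169.016
G1 X27.460 Y151.868
M5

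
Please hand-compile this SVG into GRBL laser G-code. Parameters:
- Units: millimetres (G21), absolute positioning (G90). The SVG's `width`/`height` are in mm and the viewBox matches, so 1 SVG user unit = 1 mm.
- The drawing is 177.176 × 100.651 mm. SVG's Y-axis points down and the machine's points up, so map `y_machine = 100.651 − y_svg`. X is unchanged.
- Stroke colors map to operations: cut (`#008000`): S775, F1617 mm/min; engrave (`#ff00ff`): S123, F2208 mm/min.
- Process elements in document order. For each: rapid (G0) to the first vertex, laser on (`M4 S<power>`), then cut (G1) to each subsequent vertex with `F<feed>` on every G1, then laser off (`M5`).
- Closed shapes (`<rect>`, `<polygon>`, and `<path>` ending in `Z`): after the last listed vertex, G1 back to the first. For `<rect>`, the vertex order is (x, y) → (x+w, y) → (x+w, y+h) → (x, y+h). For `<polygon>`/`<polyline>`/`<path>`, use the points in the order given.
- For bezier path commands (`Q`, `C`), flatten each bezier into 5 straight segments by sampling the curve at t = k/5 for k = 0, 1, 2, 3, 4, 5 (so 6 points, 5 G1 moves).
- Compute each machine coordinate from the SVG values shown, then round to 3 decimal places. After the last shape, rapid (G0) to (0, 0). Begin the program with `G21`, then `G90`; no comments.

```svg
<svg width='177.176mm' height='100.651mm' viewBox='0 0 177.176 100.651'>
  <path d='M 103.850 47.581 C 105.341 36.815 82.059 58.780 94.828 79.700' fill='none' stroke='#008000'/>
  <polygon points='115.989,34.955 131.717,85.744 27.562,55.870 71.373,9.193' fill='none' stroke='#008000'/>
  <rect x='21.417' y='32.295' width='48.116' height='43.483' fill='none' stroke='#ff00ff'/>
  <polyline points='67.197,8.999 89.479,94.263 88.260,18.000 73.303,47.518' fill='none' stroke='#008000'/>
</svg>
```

G21
G90
G0 X103.850 Y53.070
M4 S775
G1 X102.258 Y55.872 F1617
G1 X97.641 Y52.440 F1617
G1 X92.917 Y44.395 F1617
G1 X91.006 Y33.358 F1617
G1 X94.828 Y20.951 F1617
M5
G0 X115.989 Y65.696
M4 S775
G1 X131.717 Y14.907 F1617
G1 X27.562 Y44.781 F1617
G1 X71.373 Y91.458 F1617
G1 X115.989 Y65.696 F1617
M5
G0 X21.417 Y68.356
M4 S123
G1 X69.533 Y68.356 F2208
G1 X69.533 Y24.873 F2208
G1 X21.417 Y24.873 F2208
G1 X21.417 Y68.356 F2208
M5
G0 X67.197 Y91.652
M4 S775
G1 X89.479 Y6.388 F1617
G1 X88.260 Y82.651 F1617
G1 X73.303 Y53.133 F1617
M5
G0 X0.000 Y0.000

viewBox `0 0 177.176 100.651` with mm width/height → 1 unit = 1 mm. Flip: y_m = 100.651 − y_svg.

**Shape 1** — `<path>` cubic bezier, stroke `#008000` → cut (S775, F1617). Control points (SVG): P0=(103.850,47.581), P1=(105.341,36.815), P2=(82.059,58.780), P3=(94.828,79.700); sampled at t=k/5. Machine vertices: (103.850,53.070) → (102.258,55.872) → (97.641,52.440) → (92.917,44.395) → (91.006,33.358) → (94.828,20.951). Open path.

**Shape 2** — `<polygon>` closed polygon, stroke `#008000` → cut (S775, F1617). Machine vertices: (115.989,65.696) → (131.717,14.907) → (27.562,44.781) → (71.373,91.458) → (115.989,65.696). Closed: final G1 returns to the first vertex.

**Shape 3** — `<rect>` rectangle, stroke `#ff00ff` → engrave (S123, F2208). Machine vertices: (21.417,68.356) → (69.533,68.356) → (69.533,24.873) → (21.417,24.873) → (21.417,68.356). Closed: final G1 returns to the first vertex.

**Shape 4** — `<polyline>` open polyline, stroke `#008000` → cut (S775, F1617). Machine vertices: (67.197,91.652) → (89.479,6.388) → (88.260,82.651) → (73.303,53.133). Open path.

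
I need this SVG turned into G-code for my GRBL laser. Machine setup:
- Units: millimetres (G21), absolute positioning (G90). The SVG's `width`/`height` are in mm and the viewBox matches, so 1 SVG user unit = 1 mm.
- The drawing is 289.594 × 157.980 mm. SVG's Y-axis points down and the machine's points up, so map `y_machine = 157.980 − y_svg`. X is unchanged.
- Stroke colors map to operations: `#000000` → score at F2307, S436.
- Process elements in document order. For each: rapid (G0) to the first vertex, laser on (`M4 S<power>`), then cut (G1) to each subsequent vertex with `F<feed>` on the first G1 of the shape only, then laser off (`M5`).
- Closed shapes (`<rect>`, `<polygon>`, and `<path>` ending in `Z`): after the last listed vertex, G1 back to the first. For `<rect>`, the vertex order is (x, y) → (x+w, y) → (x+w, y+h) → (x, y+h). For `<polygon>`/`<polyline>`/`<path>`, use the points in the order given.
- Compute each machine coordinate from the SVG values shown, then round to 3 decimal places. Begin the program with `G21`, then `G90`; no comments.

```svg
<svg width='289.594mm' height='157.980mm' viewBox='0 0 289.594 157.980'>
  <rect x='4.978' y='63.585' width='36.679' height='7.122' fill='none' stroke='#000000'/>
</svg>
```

G21
G90
G0 X4.978 Y94.395
M4 S436
G1 X41.657 Y94.395 F2307
G1 X41.657 Y87.273
G1 X4.978 Y87.273
G1 X4.978 Y94.395
M5

Since the viewBox matches the mm dimensions, user units are millimetres directly. The only transform is the Y-flip y_m = 157.980 − y_svg.

Shape 1 is a rectangle drawn with `<rect>`. Its stroke #000000 means score at S436, F2307. After flipping Y the toolpath is (4.978,94.395) → (41.657,94.395) → (41.657,87.273) → (4.978,87.273) → (4.978,94.395), returning to the start.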